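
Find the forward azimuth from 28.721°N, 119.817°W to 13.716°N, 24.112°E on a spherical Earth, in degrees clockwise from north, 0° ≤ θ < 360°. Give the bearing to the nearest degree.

44°

Δλ = 24.112 − -119.817 = 143.929°.
θ = atan2( sin Δλ · cos φ₂ , cos φ₁ · sin φ₂ − sin φ₁ · cos φ₂ · cos Δλ )
  = atan2(0.57200, 0.58528) = 44.342° → normalised to [0°, 360°): 44.342°.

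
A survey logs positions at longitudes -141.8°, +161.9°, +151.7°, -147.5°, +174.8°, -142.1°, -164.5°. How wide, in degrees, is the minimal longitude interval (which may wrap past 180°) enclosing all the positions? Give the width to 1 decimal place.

Sort the longitudes: -164.5°, -147.5°, -142.1°, -141.8°, +151.7°, +161.9°, +174.8°.
Eastward gaps between consecutive values (wrapping around): 17.0°, 5.4°, 0.3°, 293.5°, 10.2°, 12.9°, 20.7°.
Largest gap = 293.5° ⇒ minimal covering band is its complement: 360° − 293.5° = 66.5°.
Band runs from +151.7° eastward to -141.8°, crossing the antimeridian.

66.5°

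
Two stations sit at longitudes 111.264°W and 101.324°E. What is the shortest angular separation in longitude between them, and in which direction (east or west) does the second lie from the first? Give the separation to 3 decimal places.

147.412° west

Raw difference: 101.324 − -111.264 = 212.588°.
Normalise into (−180°, 180°]: 212.588° − 360° = -147.412°.
Negative ⇒ the second point lies to the west; separation 147.412°.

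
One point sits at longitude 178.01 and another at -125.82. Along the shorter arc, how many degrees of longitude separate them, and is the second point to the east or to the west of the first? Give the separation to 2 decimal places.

Raw difference: -125.82 − 178.01 = -303.83°.
Normalise into (−180°, 180°]: -303.83° + 360° = 56.17°.
Positive ⇒ the second point lies to the east; separation 56.17°.

56.17° east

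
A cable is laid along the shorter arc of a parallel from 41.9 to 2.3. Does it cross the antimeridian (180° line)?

No

Signed shortest Δλ = ((2.3 − 41.9 + 180) mod 360) − 180 = -39.6°.
Going west by 39.6° from +41.9° reaches +2.3° without touching 180°.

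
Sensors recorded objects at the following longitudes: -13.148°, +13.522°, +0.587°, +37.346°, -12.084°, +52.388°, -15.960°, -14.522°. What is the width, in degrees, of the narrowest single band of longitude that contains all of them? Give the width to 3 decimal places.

68.348°

Sort the longitudes: -15.960°, -14.522°, -13.148°, -12.084°, +0.587°, +13.522°, +37.346°, +52.388°.
Eastward gaps between consecutive values (wrapping around): 1.438°, 1.374°, 1.064°, 12.671°, 12.935°, 23.824°, 15.042°, 291.652°.
Largest gap = 291.652° ⇒ minimal covering band is its complement: 360° − 291.652° = 68.348°.
Band runs from -15.960° eastward to +52.388°.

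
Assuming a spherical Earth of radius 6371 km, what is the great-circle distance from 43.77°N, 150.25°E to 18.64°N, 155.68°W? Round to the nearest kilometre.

Δλ = -155.68 − 150.25 = -305.93°; wrapped into (−180°, 180°]: 54.07°.
Δφ = 18.64 − 43.77 = -25.13°.
a = sin²(Δφ/2) + cos φ₁ · cos φ₂ · sin²(Δλ/2) = 0.188693.
c = 2·atan2(√a, √(1−a)) = 0.89872 rad → d = 6371·c ≈ 5725.73 km.

5726 km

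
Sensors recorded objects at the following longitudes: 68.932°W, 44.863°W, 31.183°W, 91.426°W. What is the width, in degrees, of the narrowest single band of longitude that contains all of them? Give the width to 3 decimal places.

Sort the longitudes: -91.426°, -68.932°, -44.863°, -31.183°.
Eastward gaps between consecutive values (wrapping around): 22.494°, 24.069°, 13.680°, 299.757°.
Largest gap = 299.757° ⇒ minimal covering band is its complement: 360° − 299.757° = 60.243°.
Band runs from -91.426° eastward to -31.183°.

60.243°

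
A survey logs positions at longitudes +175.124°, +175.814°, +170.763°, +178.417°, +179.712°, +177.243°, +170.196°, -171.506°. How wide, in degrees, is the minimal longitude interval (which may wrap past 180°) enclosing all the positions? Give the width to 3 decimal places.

Sort the longitudes: -171.506°, +170.196°, +170.763°, +175.124°, +175.814°, +177.243°, +178.417°, +179.712°.
Eastward gaps between consecutive values (wrapping around): 341.702°, 0.567°, 4.361°, 0.690°, 1.429°, 1.174°, 1.295°, 8.782°.
Largest gap = 341.702° ⇒ minimal covering band is its complement: 360° − 341.702° = 18.298°.
Band runs from +170.196° eastward to -171.506°, crossing the antimeridian.

18.298°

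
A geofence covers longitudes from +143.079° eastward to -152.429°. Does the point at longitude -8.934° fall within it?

Band width going east from +143.079° to -152.429°: ((-152.429 − 143.079) mod 360) = 64.492°.
Offset of -8.934° east of the west edge: ((-8.934 − 143.079) mod 360) = 207.987°.
207.987° > 64.492° ⇒ outside.

No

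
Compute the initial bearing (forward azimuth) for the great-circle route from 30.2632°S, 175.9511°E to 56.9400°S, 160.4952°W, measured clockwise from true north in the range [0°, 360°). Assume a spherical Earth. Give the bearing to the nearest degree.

155°

Δλ = -160.4952 − 175.9511 = -336.4463°; wrapped into (−180°, 180°]: 23.5537°.
θ = atan2( sin Δλ · cos φ₂ , cos φ₁ · sin φ₂ − sin φ₁ · cos φ₂ · cos Δλ )
  = atan2(0.21799, -0.47186) = 155.204° → normalised to [0°, 360°): 155.204°.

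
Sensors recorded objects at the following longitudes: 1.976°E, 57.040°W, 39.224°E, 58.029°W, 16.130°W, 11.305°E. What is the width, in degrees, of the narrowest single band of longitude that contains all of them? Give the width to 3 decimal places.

97.253°

Sort the longitudes: -58.029°, -57.040°, -16.130°, +1.976°, +11.305°, +39.224°.
Eastward gaps between consecutive values (wrapping around): 0.989°, 40.910°, 18.106°, 9.329°, 27.919°, 262.747°.
Largest gap = 262.747° ⇒ minimal covering band is its complement: 360° − 262.747° = 97.253°.
Band runs from -58.029° eastward to +39.224°.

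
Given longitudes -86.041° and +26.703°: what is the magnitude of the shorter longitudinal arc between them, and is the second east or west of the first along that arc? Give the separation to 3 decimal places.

Raw difference: 26.703 − -86.041 = 112.744°.
Normalise into (−180°, 180°]: 112.744° stays 112.744°.
Positive ⇒ the second point lies to the east; separation 112.744°.

112.744° east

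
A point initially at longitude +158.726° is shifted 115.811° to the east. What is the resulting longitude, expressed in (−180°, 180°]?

Start at +158.726°; shift +115.811° → +274.537°.
+274.537° lies outside (−180°, 180°]; subtract 360° → -85.463°.

-85.463°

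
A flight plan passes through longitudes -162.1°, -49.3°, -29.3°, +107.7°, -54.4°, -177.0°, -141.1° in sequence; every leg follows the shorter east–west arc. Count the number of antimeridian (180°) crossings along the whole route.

0

Leg 1: -162.1° → -49.3°, shortest Δλ = 112.8° (east) — does not cross 180°.
Leg 2: -49.3° → -29.3°, shortest Δλ = 20.0° (east) — does not cross 180°.
Leg 3: -29.3° → +107.7°, shortest Δλ = 137.0° (east) — does not cross 180°.
Leg 4: +107.7° → -54.4°, shortest Δλ = -162.1° (west) — does not cross 180°.
Leg 5: -54.4° → -177.0°, shortest Δλ = -122.6° (west) — does not cross 180°.
Leg 6: -177.0° → -141.1°, shortest Δλ = 35.9° (east) — does not cross 180°.
Total crossings: 0.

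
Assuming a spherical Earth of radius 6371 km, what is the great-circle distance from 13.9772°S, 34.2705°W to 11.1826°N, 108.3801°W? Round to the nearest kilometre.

Δλ = -108.3801 − -34.2705 = -74.1096°.
Δφ = 11.1826 − -13.9772 = 25.1598°.
a = sin²(Δφ/2) + cos φ₁ · cos φ₂ · sin²(Δλ/2) = 0.393098.
c = 2·atan2(√a, √(1−a)) = 1.35533 rad → d = 6371·c ≈ 8634.80 km.

8635 km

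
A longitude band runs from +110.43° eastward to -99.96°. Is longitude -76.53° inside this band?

Band width going east from +110.43° to -99.96°: ((-99.96 − 110.43) mod 360) = 149.61°.
Offset of -76.53° east of the west edge: ((-76.53 − 110.43) mod 360) = 173.04°.
173.04° > 149.61° ⇒ outside.

No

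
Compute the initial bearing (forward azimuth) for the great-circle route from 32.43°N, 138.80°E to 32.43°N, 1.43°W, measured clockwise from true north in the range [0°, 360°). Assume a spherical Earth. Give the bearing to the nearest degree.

Δλ = -1.43 − 138.80 = -140.23°.
θ = atan2( sin Δλ · cos φ₂ , cos φ₁ · sin φ₂ − sin φ₁ · cos φ₂ · cos Δλ )
  = atan2(-0.53994, 0.80054) = -33.999° → normalised to [0°, 360°): 326.001°.

326°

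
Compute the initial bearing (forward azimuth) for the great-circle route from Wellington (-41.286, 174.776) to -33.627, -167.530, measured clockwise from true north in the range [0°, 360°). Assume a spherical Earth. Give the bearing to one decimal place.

67.0°

Δλ = -167.530 − 174.776 = -342.306°; wrapped into (−180°, 180°]: 17.694°.
θ = atan2( sin Δλ · cos φ₂ , cos φ₁ · sin φ₂ − sin φ₁ · cos φ₂ · cos Δλ )
  = atan2(0.25307, 0.10729) = 67.026° → normalised to [0°, 360°): 67.026°.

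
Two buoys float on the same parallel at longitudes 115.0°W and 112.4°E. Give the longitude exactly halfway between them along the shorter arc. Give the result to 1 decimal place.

178.7°E

Signed shortest Δλ from -115.0° to +112.4° is -132.6°.
Midpoint longitude = -115.0° + (-132.6°)/2 = -115.0° − 66.3° = -181.3°.
Normalise into (−180°, 180°]: +178.7°.
(The naïve average (-115.0 + +112.4)/2 = -1.3° is on the wrong side of the globe.)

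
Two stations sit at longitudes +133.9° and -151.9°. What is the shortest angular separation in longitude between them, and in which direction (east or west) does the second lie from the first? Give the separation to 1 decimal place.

Raw difference: -151.9 − 133.9 = -285.8°.
Normalise into (−180°, 180°]: -285.8° + 360° = 74.2°.
Positive ⇒ the second point lies to the east; separation 74.2°.

74.2° east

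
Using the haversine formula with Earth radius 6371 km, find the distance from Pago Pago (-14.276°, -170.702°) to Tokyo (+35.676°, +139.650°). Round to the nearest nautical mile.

Δλ = 139.650 − -170.702 = 310.352°; wrapped into (−180°, 180°]: -49.648°.
Δφ = 35.676 − -14.276 = 49.952°.
a = sin²(Δφ/2) + cos φ₁ · cos φ₂ · sin²(Δλ/2) = 0.317044.
c = 2·atan2(√a, √(1−a)) = 1.19618 rad → d = 6371·c ≈ 7620.89 km ≈ 4114.95 nmi.

4115 nmi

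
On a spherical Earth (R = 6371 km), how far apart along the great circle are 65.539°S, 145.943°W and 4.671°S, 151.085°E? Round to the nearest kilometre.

Δλ = 151.085 − -145.943 = 297.028°; wrapped into (−180°, 180°]: -62.972°.
Δφ = -4.671 − -65.539 = 60.868°.
a = sin²(Δφ/2) + cos φ₁ · cos φ₂ · sin²(Δλ/2) = 0.369167.
c = 2·atan2(√a, √(1−a)) = 1.30605 rad → d = 6371·c ≈ 8320.84 km.

8321 km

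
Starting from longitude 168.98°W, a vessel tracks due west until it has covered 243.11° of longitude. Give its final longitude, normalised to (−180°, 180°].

52.09°W

Start at -168.98°; shift −243.11° → -412.09°.
-412.09° lies outside (−180°, 180°]; add 360° → -52.09°.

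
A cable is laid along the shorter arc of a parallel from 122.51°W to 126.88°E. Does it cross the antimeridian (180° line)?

Naïve |126.88 − -122.51| = 249.39° > 180°, so the shorter arc goes the other way round — across 180°.
Signed shortest Δλ = ((126.88 − -122.51 + 180) mod 360) − 180 = -110.61°.
Going west by 110.61° from -122.51° passes through 180° before reaching +126.88°.

Yes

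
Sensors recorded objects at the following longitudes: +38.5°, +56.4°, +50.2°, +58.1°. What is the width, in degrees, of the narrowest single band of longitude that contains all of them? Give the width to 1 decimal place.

Sort the longitudes: +38.5°, +50.2°, +56.4°, +58.1°.
Eastward gaps between consecutive values (wrapping around): 11.7°, 6.2°, 1.7°, 340.4°.
Largest gap = 340.4° ⇒ minimal covering band is its complement: 360° − 340.4° = 19.6°.
Band runs from +38.5° eastward to +58.1°.

19.6°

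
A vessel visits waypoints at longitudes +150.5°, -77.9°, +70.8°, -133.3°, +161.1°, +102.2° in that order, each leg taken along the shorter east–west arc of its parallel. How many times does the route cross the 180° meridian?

3

Leg 1: +150.5° → -77.9°, shortest Δλ = 131.6° (east) — crosses 180°.
Leg 2: -77.9° → +70.8°, shortest Δλ = 148.7° (east) — does not cross 180°.
Leg 3: +70.8° → -133.3°, shortest Δλ = 155.9° (east) — crosses 180°.
Leg 4: -133.3° → +161.1°, shortest Δλ = -65.6° (west) — crosses 180°.
Leg 5: +161.1° → +102.2°, shortest Δλ = -58.9° (west) — does not cross 180°.
Total crossings: 3.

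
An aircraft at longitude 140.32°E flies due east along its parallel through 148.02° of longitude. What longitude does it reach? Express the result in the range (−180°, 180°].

71.66°W

Start at +140.32°; shift +148.02° → +288.34°.
+288.34° lies outside (−180°, 180°]; subtract 360° → -71.66°.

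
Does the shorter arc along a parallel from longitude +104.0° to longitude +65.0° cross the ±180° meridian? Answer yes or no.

No

Signed shortest Δλ = ((65.0 − 104.0 + 180) mod 360) − 180 = -39.0°.
Going west by 39.0° from +104.0° reaches +65.0° without touching 180°.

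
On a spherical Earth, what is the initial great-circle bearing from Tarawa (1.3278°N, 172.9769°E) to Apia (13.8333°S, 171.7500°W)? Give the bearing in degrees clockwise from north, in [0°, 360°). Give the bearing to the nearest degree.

Δλ = -171.7500 − 172.9769 = -344.7269°; wrapped into (−180°, 180°]: 15.2731°.
θ = atan2( sin Δλ · cos φ₂ , cos φ₁ · sin φ₂ − sin φ₁ · cos φ₂ · cos Δλ )
  = atan2(0.25578, -0.26074) = 135.550° → normalised to [0°, 360°): 135.550°.

136°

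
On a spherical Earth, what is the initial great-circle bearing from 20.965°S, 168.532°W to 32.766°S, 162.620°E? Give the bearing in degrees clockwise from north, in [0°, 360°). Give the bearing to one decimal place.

239.2°

Δλ = 162.620 − -168.532 = 331.152°; wrapped into (−180°, 180°]: -28.848°.
θ = atan2( sin Δλ · cos φ₂ , cos φ₁ · sin φ₂ − sin φ₁ · cos φ₂ · cos Δλ )
  = atan2(-0.40572, -0.24185) = -120.799° → normalised to [0°, 360°): 239.201°.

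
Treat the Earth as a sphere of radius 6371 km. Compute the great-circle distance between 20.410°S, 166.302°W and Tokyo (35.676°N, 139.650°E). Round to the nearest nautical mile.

4557 nmi

Δλ = 139.650 − -166.302 = 305.952°; wrapped into (−180°, 180°]: -54.048°.
Δφ = 35.676 − -20.410 = 56.086°.
a = sin²(Δφ/2) + cos φ₁ · cos φ₂ · sin²(Δλ/2) = 0.378200.
c = 2·atan2(√a, √(1−a)) = 1.32472 rad → d = 6371·c ≈ 8439.79 km ≈ 4557.12 nmi.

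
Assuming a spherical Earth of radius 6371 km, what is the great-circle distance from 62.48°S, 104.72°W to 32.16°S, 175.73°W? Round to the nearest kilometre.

Δλ = -175.73 − -104.72 = -71.01°.
Δφ = -32.16 − -62.48 = 30.32°.
a = sin²(Δφ/2) + cos φ₁ · cos φ₂ · sin²(Δλ/2) = 0.200329.
c = 2·atan2(√a, √(1−a)) = 0.92812 rad → d = 6371·c ≈ 5913.03 km.

5913 km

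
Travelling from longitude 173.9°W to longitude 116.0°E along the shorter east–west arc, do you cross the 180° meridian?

Naïve |116.0 − -173.9| = 289.9° > 180°, so the shorter arc goes the other way round — across 180°.
Signed shortest Δλ = ((116.0 − -173.9 + 180) mod 360) − 180 = -70.1°.
Going west by 70.1° from -173.9° passes through 180° before reaching +116.0°.

Yes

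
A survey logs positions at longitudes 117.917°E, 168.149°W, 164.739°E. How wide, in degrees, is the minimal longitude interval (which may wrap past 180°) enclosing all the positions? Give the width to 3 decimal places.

Sort the longitudes: -168.149°, +117.917°, +164.739°.
Eastward gaps between consecutive values (wrapping around): 286.066°, 46.822°, 27.112°.
Largest gap = 286.066° ⇒ minimal covering band is its complement: 360° − 286.066° = 73.934°.
Band runs from +117.917° eastward to -168.149°, crossing the antimeridian.

73.934°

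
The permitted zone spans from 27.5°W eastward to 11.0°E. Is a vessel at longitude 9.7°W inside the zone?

Band width going east from -27.5° to +11.0°: ((11.0 − -27.5) mod 360) = 38.5°.
Offset of -9.7° east of the west edge: ((-9.7 − -27.5) mod 360) = 17.8°.
17.8° ≤ 38.5° ⇒ inside.

Yes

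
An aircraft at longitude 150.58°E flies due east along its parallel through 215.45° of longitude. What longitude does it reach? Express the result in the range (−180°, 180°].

Start at +150.58°; shift +215.45° → +366.03°.
+366.03° lies outside (−180°, 180°]; subtract 360° → +6.03°.

6.03°E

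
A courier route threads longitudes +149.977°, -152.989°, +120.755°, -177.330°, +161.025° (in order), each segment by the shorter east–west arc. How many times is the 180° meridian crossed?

Leg 1: +149.977° → -152.989°, shortest Δλ = 57.034° (east) — crosses 180°.
Leg 2: -152.989° → +120.755°, shortest Δλ = -86.256° (west) — crosses 180°.
Leg 3: +120.755° → -177.330°, shortest Δλ = 61.915° (east) — crosses 180°.
Leg 4: -177.330° → +161.025°, shortest Δλ = -21.645° (west) — crosses 180°.
Total crossings: 4.

4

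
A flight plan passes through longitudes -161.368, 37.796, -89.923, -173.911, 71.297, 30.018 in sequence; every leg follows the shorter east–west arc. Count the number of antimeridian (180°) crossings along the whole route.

Leg 1: -161.368° → +37.796°, shortest Δλ = -160.836° (west) — crosses 180°.
Leg 2: +37.796° → -89.923°, shortest Δλ = -127.719° (west) — does not cross 180°.
Leg 3: -89.923° → -173.911°, shortest Δλ = -83.988° (west) — does not cross 180°.
Leg 4: -173.911° → +71.297°, shortest Δλ = -114.792° (west) — crosses 180°.
Leg 5: +71.297° → +30.018°, shortest Δλ = -41.279° (west) — does not cross 180°.
Total crossings: 2.

2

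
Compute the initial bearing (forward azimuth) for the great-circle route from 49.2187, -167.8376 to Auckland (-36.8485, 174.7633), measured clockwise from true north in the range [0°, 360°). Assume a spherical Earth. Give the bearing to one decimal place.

193.9°

Δλ = 174.7633 − -167.8376 = 342.6009°; wrapped into (−180°, 180°]: -17.3991°.
θ = atan2( sin Δλ · cos φ₂ , cos φ₁ · sin φ₂ − sin φ₁ · cos φ₂ · cos Δλ )
  = atan2(-0.23929, -0.96992) = -166.141° → normalised to [0°, 360°): 193.859°.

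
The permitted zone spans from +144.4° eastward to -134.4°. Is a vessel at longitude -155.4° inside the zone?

Yes

Band width going east from +144.4° to -134.4°: ((-134.4 − 144.4) mod 360) = 81.2°.
Offset of -155.4° east of the west edge: ((-155.4 − 144.4) mod 360) = 60.2°.
60.2° ≤ 81.2° ⇒ inside.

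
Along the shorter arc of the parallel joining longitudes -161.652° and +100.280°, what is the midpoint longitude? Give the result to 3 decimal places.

+149.314°

Signed shortest Δλ from -161.652° to +100.280° is -98.068°.
Midpoint longitude = -161.652° + (-98.068°)/2 = -161.652° − 49.034° = -210.686°.
Normalise into (−180°, 180°]: +149.314°.
(The naïve average (-161.652 + +100.280)/2 = -30.686° is on the wrong side of the globe.)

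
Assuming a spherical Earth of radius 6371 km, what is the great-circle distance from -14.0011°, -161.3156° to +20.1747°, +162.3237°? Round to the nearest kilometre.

5500 km

Δλ = 162.3237 − -161.3156 = 323.6393°; wrapped into (−180°, 180°]: -36.3607°.
Δφ = 20.1747 − -14.0011 = 34.1758°.
a = sin²(Δφ/2) + cos φ₁ · cos φ₂ · sin²(Δλ/2) = 0.175003.
c = 2·atan2(√a, √(1−a)) = 0.86322 rad → d = 6371·c ≈ 5499.58 km.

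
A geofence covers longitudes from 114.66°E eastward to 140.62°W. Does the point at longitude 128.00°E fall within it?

Yes

Band width going east from +114.66° to -140.62°: ((-140.62 − 114.66) mod 360) = 104.72°.
Offset of +128.00° east of the west edge: ((128.00 − 114.66) mod 360) = 13.34°.
13.34° ≤ 104.72° ⇒ inside.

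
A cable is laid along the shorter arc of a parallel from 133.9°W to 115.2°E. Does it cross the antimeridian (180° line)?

Naïve |115.2 − -133.9| = 249.1° > 180°, so the shorter arc goes the other way round — across 180°.
Signed shortest Δλ = ((115.2 − -133.9 + 180) mod 360) − 180 = -110.9°.
Going west by 110.9° from -133.9° passes through 180° before reaching +115.2°.

Yes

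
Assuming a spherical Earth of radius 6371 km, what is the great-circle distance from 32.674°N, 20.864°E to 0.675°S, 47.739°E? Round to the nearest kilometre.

Δλ = 47.739 − 20.864 = 26.875°.
Δφ = -0.675 − 32.674 = -33.349°.
a = sin²(Δφ/2) + cos φ₁ · cos φ₂ · sin²(Δλ/2) = 0.127785.
c = 2·atan2(√a, √(1−a)) = 0.73112 rad → d = 6371·c ≈ 4657.94 km.

4658 km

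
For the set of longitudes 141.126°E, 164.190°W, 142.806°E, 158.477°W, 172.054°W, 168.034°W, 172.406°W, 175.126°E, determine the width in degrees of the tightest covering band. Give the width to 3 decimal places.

60.397°

Sort the longitudes: -172.406°, -172.054°, -168.034°, -164.190°, -158.477°, +141.126°, +142.806°, +175.126°.
Eastward gaps between consecutive values (wrapping around): 0.352°, 4.020°, 3.844°, 5.713°, 299.603°, 1.680°, 32.320°, 12.468°.
Largest gap = 299.603° ⇒ minimal covering band is its complement: 360° − 299.603° = 60.397°.
Band runs from +141.126° eastward to -158.477°, crossing the antimeridian.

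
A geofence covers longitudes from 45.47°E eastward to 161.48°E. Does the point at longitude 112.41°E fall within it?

Yes

Band width going east from +45.47° to +161.48°: ((161.48 − 45.47) mod 360) = 116.01°.
Offset of +112.41° east of the west edge: ((112.41 − 45.47) mod 360) = 66.94°.
66.94° ≤ 116.01° ⇒ inside.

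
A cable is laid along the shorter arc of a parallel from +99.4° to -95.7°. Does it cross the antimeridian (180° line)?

Yes

Naïve |-95.7 − 99.4| = 195.1° > 180°, so the shorter arc goes the other way round — across 180°.
Signed shortest Δλ = ((-95.7 − 99.4 + 180) mod 360) − 180 = 164.9°.
Going east by 164.9° from +99.4° passes through 180° before reaching -95.7°.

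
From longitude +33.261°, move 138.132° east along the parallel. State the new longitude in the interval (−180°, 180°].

+171.393°

Start at +33.261°; shift +138.132° → +171.393°.
+171.393° already lies in (−180°, 180°].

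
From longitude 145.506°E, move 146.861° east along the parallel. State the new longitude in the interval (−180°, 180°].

67.633°W

Start at +145.506°; shift +146.861° → +292.367°.
+292.367° lies outside (−180°, 180°]; subtract 360° → -67.633°.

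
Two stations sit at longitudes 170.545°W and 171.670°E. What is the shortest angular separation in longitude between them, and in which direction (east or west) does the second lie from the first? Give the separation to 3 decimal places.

17.785° west

Raw difference: 171.670 − -170.545 = 342.215°.
Normalise into (−180°, 180°]: 342.215° − 360° = -17.785°.
Negative ⇒ the second point lies to the west; separation 17.785°.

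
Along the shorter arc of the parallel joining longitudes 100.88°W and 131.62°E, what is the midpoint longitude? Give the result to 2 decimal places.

164.63°W

Signed shortest Δλ from -100.88° to +131.62° is -127.50°.
Midpoint longitude = -100.88° + (-127.50°)/2 = -100.88° − 63.75° = -164.63°.
(The naïve average (-100.88 + +131.62)/2 = 15.37° is on the wrong side of the globe.)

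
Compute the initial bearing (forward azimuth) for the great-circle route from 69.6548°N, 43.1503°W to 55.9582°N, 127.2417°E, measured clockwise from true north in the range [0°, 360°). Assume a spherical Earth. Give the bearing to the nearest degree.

7°

Δλ = 127.2417 − -43.1503 = 170.3920°.
θ = atan2( sin Δλ · cos φ₂ , cos φ₁ · sin φ₂ − sin φ₁ · cos φ₂ · cos Δλ )
  = atan2(0.09343, 0.80561) = 6.616° → normalised to [0°, 360°): 6.616°.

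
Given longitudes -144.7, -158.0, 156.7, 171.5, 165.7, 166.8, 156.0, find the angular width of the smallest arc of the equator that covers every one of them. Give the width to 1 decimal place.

59.3°

Sort the longitudes: -158.0°, -144.7°, +156.0°, +156.7°, +165.7°, +166.8°, +171.5°.
Eastward gaps between consecutive values (wrapping around): 13.3°, 300.7°, 0.7°, 9.0°, 1.1°, 4.7°, 30.5°.
Largest gap = 300.7° ⇒ minimal covering band is its complement: 360° − 300.7° = 59.3°.
Band runs from +156.0° eastward to -144.7°, crossing the antimeridian.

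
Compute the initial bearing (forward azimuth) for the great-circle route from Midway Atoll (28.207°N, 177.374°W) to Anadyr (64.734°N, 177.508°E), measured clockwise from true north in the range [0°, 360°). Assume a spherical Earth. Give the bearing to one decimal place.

Δλ = 177.508 − -177.374 = 354.882°; wrapped into (−180°, 180°]: -5.118°.
θ = atan2( sin Δλ · cos φ₂ , cos φ₁ · sin φ₂ − sin φ₁ · cos φ₂ · cos Δλ )
  = atan2(-0.03808, 0.59601) = -3.655° → normalised to [0°, 360°): 356.345°.

356.3°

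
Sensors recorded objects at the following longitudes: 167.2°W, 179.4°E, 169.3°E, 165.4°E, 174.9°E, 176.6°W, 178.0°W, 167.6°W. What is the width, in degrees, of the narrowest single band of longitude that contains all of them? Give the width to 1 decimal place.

27.4°

Sort the longitudes: -178.0°, -176.6°, -167.6°, -167.2°, +165.4°, +169.3°, +174.9°, +179.4°.
Eastward gaps between consecutive values (wrapping around): 1.4°, 9.0°, 0.4°, 332.6°, 3.9°, 5.6°, 4.5°, 2.6°.
Largest gap = 332.6° ⇒ minimal covering band is its complement: 360° − 332.6° = 27.4°.
Band runs from +165.4° eastward to -167.2°, crossing the antimeridian.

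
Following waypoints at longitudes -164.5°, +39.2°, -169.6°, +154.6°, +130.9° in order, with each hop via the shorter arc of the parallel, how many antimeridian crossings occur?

Leg 1: -164.5° → +39.2°, shortest Δλ = -156.3° (west) — crosses 180°.
Leg 2: +39.2° → -169.6°, shortest Δλ = 151.2° (east) — crosses 180°.
Leg 3: -169.6° → +154.6°, shortest Δλ = -35.8° (west) — crosses 180°.
Leg 4: +154.6° → +130.9°, shortest Δλ = -23.7° (west) — does not cross 180°.
Total crossings: 3.

3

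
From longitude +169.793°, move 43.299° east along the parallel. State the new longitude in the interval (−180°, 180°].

-146.908°

Start at +169.793°; shift +43.299° → +213.092°.
+213.092° lies outside (−180°, 180°]; subtract 360° → -146.908°.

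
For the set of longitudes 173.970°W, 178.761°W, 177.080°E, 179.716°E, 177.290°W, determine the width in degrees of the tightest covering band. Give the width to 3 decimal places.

Sort the longitudes: -178.761°, -177.290°, -173.970°, +177.080°, +179.716°.
Eastward gaps between consecutive values (wrapping around): 1.471°, 3.320°, 351.050°, 2.636°, 1.523°.
Largest gap = 351.050° ⇒ minimal covering band is its complement: 360° − 351.050° = 8.950°.
Band runs from +177.080° eastward to -173.970°, crossing the antimeridian.

8.950°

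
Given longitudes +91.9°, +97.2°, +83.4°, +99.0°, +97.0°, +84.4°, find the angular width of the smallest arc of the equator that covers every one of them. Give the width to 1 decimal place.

15.6°

Sort the longitudes: +83.4°, +84.4°, +91.9°, +97.0°, +97.2°, +99.0°.
Eastward gaps between consecutive values (wrapping around): 1.0°, 7.5°, 5.1°, 0.2°, 1.8°, 344.4°.
Largest gap = 344.4° ⇒ minimal covering band is its complement: 360° − 344.4° = 15.6°.
Band runs from +83.4° eastward to +99.0°.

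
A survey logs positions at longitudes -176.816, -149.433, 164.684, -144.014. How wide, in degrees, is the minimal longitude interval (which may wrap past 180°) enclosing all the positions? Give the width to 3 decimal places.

51.302°

Sort the longitudes: -176.816°, -149.433°, -144.014°, +164.684°.
Eastward gaps between consecutive values (wrapping around): 27.383°, 5.419°, 308.698°, 18.500°.
Largest gap = 308.698° ⇒ minimal covering band is its complement: 360° − 308.698° = 51.302°.
Band runs from +164.684° eastward to -144.014°, crossing the antimeridian.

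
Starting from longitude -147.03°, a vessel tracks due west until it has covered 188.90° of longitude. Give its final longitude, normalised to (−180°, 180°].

Start at -147.03°; shift −188.90° → -335.93°.
-335.93° lies outside (−180°, 180°]; add 360° → +24.07°.

+24.07°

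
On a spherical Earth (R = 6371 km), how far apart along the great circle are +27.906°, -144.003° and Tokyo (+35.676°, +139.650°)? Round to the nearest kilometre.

Δλ = 139.650 − -144.003 = 283.653°; wrapped into (−180°, 180°]: -76.347°.
Δφ = 35.676 − 27.906 = 7.770°.
a = sin²(Δφ/2) + cos φ₁ · cos φ₂ · sin²(Δλ/2) = 0.278801.
c = 2·atan2(√a, √(1−a)) = 1.11253 rad → d = 6371·c ≈ 7087.90 km.

7088 km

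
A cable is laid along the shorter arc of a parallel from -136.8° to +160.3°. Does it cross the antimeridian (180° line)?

Yes

Naïve |160.3 − -136.8| = 297.1° > 180°, so the shorter arc goes the other way round — across 180°.
Signed shortest Δλ = ((160.3 − -136.8 + 180) mod 360) − 180 = -62.9°.
Going west by 62.9° from -136.8° passes through 180° before reaching +160.3°.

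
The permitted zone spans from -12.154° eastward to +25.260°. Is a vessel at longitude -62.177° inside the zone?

Band width going east from -12.154° to +25.260°: ((25.260 − -12.154) mod 360) = 37.414°.
Offset of -62.177° east of the west edge: ((-62.177 − -12.154) mod 360) = 309.977°.
309.977° > 37.414° ⇒ outside.

No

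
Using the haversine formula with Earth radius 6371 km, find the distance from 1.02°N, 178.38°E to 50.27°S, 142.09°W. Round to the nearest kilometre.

Δλ = -142.09 − 178.38 = -320.47°; wrapped into (−180°, 180°]: 39.53°.
Δφ = -50.27 − 1.02 = -51.29°.
a = sin²(Δφ/2) + cos φ₁ · cos φ₂ · sin²(Δλ/2) = 0.260391.
c = 2·atan2(√a, √(1−a)) = 1.07103 rad → d = 6371·c ≈ 6823.55 km.

6824 km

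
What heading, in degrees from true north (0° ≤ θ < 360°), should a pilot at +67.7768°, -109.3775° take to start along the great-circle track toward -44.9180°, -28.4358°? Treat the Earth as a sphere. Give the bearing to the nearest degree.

118°

Δλ = -28.4358 − -109.3775 = 80.9417°.
θ = atan2( sin Δλ · cos φ₂ , cos φ₁ · sin φ₂ − sin φ₁ · cos φ₂ · cos Δλ )
  = atan2(0.69929, -0.37026) = 117.900° → normalised to [0°, 360°): 117.900°.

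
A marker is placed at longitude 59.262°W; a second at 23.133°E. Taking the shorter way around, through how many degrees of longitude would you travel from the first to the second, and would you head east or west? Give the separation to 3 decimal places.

Raw difference: 23.133 − -59.262 = 82.395°.
Normalise into (−180°, 180°]: 82.395° stays 82.395°.
Positive ⇒ the second point lies to the east; separation 82.395°.

82.395° east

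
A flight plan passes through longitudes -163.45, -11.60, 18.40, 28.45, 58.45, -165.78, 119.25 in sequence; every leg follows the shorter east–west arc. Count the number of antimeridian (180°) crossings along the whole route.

2

Leg 1: -163.45° → -11.60°, shortest Δλ = 151.85° (east) — does not cross 180°.
Leg 2: -11.60° → +18.40°, shortest Δλ = 30.0° (east) — does not cross 180°.
Leg 3: +18.40° → +28.45°, shortest Δλ = 10.05° (east) — does not cross 180°.
Leg 4: +28.45° → +58.45°, shortest Δλ = 30.0° (east) — does not cross 180°.
Leg 5: +58.45° → -165.78°, shortest Δλ = 135.77° (east) — crosses 180°.
Leg 6: -165.78° → +119.25°, shortest Δλ = -74.97° (west) — crosses 180°.
Total crossings: 2.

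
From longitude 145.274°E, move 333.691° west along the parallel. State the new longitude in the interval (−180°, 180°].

171.583°E

Start at +145.274°; shift −333.691° → -188.417°.
-188.417° lies outside (−180°, 180°]; add 360° → +171.583°.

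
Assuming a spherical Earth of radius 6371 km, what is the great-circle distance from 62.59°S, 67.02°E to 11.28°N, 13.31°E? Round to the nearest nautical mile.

5081 nmi

Δλ = 13.31 − 67.02 = -53.71°.
Δφ = 11.28 − -62.59 = 73.87°.
a = sin²(Δφ/2) + cos φ₁ · cos φ₂ · sin²(Δλ/2) = 0.453218.
c = 2·atan2(√a, √(1−a)) = 1.47710 rad → d = 6371·c ≈ 9410.58 km ≈ 5081.30 nmi.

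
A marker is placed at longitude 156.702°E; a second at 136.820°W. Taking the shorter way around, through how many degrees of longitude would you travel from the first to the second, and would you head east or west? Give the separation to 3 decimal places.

Raw difference: -136.820 − 156.702 = -293.522°.
Normalise into (−180°, 180°]: -293.522° + 360° = 66.478°.
Positive ⇒ the second point lies to the east; separation 66.478°.

66.478° east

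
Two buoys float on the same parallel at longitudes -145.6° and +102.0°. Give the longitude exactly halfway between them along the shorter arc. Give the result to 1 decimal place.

+158.2°

Signed shortest Δλ from -145.6° to +102.0° is -112.4°.
Midpoint longitude = -145.6° + (-112.4°)/2 = -145.6° − 56.2° = -201.8°.
Normalise into (−180°, 180°]: +158.2°.
(The naïve average (-145.6 + +102.0)/2 = -21.8° is on the wrong side of the globe.)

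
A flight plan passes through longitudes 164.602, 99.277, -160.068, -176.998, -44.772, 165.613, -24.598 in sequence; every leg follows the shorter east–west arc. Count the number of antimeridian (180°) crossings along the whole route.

Leg 1: +164.602° → +99.277°, shortest Δλ = -65.325° (west) — does not cross 180°.
Leg 2: +99.277° → -160.068°, shortest Δλ = 100.655° (east) — crosses 180°.
Leg 3: -160.068° → -176.998°, shortest Δλ = -16.93° (west) — does not cross 180°.
Leg 4: -176.998° → -44.772°, shortest Δλ = 132.226° (east) — does not cross 180°.
Leg 5: -44.772° → +165.613°, shortest Δλ = -149.615° (west) — crosses 180°.
Leg 6: +165.613° → -24.598°, shortest Δλ = 169.789° (east) — crosses 180°.
Total crossings: 3.

3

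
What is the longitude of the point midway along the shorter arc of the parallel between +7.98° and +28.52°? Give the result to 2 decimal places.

Signed shortest Δλ from +7.98° to +28.52° is +20.54°.
Midpoint longitude = +7.98° + (+20.54°)/2 = +7.98° + 10.27° = +18.25°.

+18.25°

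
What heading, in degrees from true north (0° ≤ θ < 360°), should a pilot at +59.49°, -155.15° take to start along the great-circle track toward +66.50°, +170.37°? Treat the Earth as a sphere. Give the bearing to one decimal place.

Δλ = 170.37 − -155.15 = 325.52°; wrapped into (−180°, 180°]: -34.48°.
θ = atan2( sin Δλ · cos φ₂ , cos φ₁ · sin φ₂ − sin φ₁ · cos φ₂ · cos Δλ )
  = atan2(-0.22574, 0.18239) = -51.062° → normalised to [0°, 360°): 308.938°.

308.9°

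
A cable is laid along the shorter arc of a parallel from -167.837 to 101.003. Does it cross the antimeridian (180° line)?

Yes

Naïve |101.003 − -167.837| = 268.84° > 180°, so the shorter arc goes the other way round — across 180°.
Signed shortest Δλ = ((101.003 − -167.837 + 180) mod 360) − 180 = -91.16°.
Going west by 91.16° from -167.837° passes through 180° before reaching +101.003°.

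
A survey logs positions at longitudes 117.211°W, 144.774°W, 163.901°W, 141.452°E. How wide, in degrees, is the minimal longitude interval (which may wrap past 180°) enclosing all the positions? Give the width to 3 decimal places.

Sort the longitudes: -163.901°, -144.774°, -117.211°, +141.452°.
Eastward gaps between consecutive values (wrapping around): 19.127°, 27.563°, 258.663°, 54.647°.
Largest gap = 258.663° ⇒ minimal covering band is its complement: 360° − 258.663° = 101.337°.
Band runs from +141.452° eastward to -117.211°, crossing the antimeridian.

101.337°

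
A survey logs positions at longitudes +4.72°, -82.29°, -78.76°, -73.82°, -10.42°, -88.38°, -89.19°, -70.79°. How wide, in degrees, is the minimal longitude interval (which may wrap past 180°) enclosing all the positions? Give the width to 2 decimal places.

93.91°

Sort the longitudes: -89.19°, -88.38°, -82.29°, -78.76°, -73.82°, -70.79°, -10.42°, +4.72°.
Eastward gaps between consecutive values (wrapping around): 0.81°, 6.09°, 3.53°, 4.94°, 3.03°, 60.37°, 15.14°, 266.09°.
Largest gap = 266.09° ⇒ minimal covering band is its complement: 360° − 266.09° = 93.91°.
Band runs from -89.19° eastward to +4.72°.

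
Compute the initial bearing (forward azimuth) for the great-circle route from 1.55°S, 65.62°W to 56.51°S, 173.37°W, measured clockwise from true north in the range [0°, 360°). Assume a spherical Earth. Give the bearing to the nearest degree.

212°

Δλ = -173.37 − -65.62 = -107.75°.
θ = atan2( sin Δλ · cos φ₂ , cos φ₁ · sin φ₂ − sin φ₁ · cos φ₂ · cos Δλ )
  = atan2(-0.52552, -0.83823) = -147.914° → normalised to [0°, 360°): 212.086°.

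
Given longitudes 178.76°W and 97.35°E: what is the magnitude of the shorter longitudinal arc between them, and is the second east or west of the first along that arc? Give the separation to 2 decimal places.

Raw difference: 97.35 − -178.76 = 276.11°.
Normalise into (−180°, 180°]: 276.11° − 360° = -83.89°.
Negative ⇒ the second point lies to the west; separation 83.89°.

83.89° west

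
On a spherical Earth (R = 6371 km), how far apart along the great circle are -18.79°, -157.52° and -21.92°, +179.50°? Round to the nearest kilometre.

Δλ = 179.50 − -157.52 = 337.02°; wrapped into (−180°, 180°]: -22.98°.
Δφ = -21.92 − -18.79 = -3.13°.
a = sin²(Δφ/2) + cos φ₁ · cos φ₂ · sin²(Δλ/2) = 0.035595.
c = 2·atan2(√a, √(1−a)) = 0.37961 rad → d = 6371·c ≈ 2418.48 km.

2418 km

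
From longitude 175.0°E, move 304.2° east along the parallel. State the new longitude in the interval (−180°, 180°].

Start at +175.0°; shift +304.2° → +479.2°.
+479.2° lies outside (−180°, 180°]; subtract 360° → +119.2°.

119.2°E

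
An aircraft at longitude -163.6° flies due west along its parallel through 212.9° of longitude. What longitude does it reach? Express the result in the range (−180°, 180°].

Start at -163.6°; shift −212.9° → -376.5°.
-376.5° lies outside (−180°, 180°]; add 360° → -16.5°.

-16.5°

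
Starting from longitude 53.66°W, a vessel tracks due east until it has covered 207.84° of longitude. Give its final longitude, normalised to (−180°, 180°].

154.18°E

Start at -53.66°; shift +207.84° → +154.18°.
+154.18° already lies in (−180°, 180°].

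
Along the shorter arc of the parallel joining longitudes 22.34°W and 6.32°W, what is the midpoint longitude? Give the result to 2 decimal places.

Signed shortest Δλ from -22.34° to -6.32° is +16.02°.
Midpoint longitude = -22.34° + (+16.02°)/2 = -22.34° + 8.01° = -14.33°.

14.33°W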